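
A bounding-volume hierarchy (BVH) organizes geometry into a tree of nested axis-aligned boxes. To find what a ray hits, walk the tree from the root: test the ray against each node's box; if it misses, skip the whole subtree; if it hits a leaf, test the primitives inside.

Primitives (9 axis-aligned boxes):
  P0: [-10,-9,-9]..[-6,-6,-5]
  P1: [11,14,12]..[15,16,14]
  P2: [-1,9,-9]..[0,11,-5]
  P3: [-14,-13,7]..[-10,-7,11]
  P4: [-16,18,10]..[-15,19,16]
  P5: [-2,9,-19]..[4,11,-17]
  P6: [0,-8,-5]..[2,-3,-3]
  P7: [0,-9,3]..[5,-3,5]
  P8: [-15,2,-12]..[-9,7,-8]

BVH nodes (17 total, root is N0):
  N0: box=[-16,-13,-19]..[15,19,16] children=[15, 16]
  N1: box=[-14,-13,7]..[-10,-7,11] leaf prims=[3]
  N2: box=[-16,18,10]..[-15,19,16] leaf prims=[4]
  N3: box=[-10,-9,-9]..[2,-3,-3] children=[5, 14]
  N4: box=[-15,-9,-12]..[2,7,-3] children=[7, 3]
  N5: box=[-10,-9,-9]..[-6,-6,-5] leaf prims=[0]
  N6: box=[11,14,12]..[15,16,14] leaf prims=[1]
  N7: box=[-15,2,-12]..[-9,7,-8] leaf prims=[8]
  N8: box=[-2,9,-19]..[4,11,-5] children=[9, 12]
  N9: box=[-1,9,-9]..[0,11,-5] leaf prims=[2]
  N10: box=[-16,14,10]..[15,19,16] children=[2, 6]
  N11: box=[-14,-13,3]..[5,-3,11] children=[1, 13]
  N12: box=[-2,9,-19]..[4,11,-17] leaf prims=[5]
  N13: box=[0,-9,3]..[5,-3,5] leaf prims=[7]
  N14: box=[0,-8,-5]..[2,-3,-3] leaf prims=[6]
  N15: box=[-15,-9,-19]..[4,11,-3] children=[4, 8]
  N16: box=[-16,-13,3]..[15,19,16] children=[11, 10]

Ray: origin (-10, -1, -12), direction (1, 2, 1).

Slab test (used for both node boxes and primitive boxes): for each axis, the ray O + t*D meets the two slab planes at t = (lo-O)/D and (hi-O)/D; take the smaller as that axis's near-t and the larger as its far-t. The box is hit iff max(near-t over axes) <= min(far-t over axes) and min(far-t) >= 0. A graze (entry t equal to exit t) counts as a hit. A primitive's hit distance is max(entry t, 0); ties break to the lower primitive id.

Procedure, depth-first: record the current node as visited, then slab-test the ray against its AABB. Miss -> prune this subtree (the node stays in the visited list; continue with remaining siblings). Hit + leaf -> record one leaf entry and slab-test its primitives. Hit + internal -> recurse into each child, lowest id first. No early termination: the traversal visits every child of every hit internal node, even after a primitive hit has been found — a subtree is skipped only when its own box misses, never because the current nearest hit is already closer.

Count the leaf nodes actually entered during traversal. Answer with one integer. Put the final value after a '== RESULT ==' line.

Trace the traversal:
N0 x:[-6,25] y:[-6,10] z:[-7,28] -> hit [-6,10], descend [15, 16]
  N15 x:[-5,14] y:[-4,6] z:[-7,9] -> hit [-4,6], descend [4, 8]
    N4 x:[-5,12] y:[-4,4] z:[0,9] -> hit [0,4], descend [3, 7]
      N3 x:[0,12] y:[-4,-1] z:[3,9] -> miss, prune
      N7 x:[-5,1] y:[3/2,4] z:[0,4] -> miss, prune
    N8 x:[8,14] y:[5,6] z:[-7,7] -> miss, prune
  N16 x:[-6,25] y:[-6,10] z:[15,28] -> miss, prune

7 AABB tests over nodes [0, 15, 4, 3, 7, 8, 16]; 0 leaves entered; closest miss.

== RESULT ==
0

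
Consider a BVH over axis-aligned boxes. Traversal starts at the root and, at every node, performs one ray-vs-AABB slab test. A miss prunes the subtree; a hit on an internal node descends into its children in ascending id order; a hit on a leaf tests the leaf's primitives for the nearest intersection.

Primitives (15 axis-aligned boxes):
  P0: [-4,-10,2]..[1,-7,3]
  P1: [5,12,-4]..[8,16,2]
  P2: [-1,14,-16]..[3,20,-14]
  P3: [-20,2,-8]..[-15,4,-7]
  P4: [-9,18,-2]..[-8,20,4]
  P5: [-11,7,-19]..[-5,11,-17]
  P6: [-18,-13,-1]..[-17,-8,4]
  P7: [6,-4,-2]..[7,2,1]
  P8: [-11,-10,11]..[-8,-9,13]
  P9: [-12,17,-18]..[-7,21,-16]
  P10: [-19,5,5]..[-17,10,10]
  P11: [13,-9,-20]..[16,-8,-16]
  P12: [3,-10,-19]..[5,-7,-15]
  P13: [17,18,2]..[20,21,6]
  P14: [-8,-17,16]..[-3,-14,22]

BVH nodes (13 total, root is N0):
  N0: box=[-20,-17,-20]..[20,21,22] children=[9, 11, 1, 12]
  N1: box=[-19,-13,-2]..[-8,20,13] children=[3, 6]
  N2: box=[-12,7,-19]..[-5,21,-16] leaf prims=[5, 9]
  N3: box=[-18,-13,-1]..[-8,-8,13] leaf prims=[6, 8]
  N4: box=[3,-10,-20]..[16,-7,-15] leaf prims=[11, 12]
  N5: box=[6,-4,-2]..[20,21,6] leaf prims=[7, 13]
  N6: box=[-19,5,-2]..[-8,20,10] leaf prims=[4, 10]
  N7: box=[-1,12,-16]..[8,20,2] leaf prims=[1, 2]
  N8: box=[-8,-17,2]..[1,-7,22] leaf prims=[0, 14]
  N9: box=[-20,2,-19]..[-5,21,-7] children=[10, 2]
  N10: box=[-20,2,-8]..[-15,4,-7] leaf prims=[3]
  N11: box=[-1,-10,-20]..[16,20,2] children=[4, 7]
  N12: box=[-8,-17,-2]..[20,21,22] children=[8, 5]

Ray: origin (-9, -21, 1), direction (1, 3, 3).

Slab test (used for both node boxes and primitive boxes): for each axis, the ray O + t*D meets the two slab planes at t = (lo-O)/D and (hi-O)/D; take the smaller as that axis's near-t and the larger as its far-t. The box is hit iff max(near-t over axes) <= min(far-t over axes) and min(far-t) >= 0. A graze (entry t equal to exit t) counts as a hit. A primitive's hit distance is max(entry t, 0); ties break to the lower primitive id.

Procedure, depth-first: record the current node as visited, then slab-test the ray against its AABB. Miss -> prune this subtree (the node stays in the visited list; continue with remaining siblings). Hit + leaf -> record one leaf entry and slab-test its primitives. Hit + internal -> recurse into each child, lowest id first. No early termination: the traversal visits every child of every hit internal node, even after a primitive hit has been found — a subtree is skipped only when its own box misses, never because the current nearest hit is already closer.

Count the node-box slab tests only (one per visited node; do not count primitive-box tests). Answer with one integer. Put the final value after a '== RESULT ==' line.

Trace the traversal:
N0 x:[-11,29] y:[4/3,14] z:[-7,7] -> hit [4/3,7], descend [1, 9, 11, 12]
  N1 x:[-10,1] y:[8/3,41/3] z:[-1,4] -> miss, prune
  N9 x:[-11,4] y:[23/3,14] z:[-20/3,-8/3] -> miss, prune
  N11 x:[8,25] y:[11/3,41/3] z:[-7,1/3] -> miss, prune
  N12 x:[1,29] y:[4/3,14] z:[-1,7] -> hit [4/3,7], descend [5, 8]
    N5 x:[15,29] y:[17/3,14] z:[-1,5/3] -> miss, prune
    N8 x:[1,10] y:[4/3,14/3] z:[1/3,7] -> hit [4/3,14/3] leaf, test {P0(miss), P14(miss)}

Summary -> nodes [0, 1, 9, 11, 12, 5, 8]; box-tests=7; leaf-entries=1; first=miss

== RESULT ==
7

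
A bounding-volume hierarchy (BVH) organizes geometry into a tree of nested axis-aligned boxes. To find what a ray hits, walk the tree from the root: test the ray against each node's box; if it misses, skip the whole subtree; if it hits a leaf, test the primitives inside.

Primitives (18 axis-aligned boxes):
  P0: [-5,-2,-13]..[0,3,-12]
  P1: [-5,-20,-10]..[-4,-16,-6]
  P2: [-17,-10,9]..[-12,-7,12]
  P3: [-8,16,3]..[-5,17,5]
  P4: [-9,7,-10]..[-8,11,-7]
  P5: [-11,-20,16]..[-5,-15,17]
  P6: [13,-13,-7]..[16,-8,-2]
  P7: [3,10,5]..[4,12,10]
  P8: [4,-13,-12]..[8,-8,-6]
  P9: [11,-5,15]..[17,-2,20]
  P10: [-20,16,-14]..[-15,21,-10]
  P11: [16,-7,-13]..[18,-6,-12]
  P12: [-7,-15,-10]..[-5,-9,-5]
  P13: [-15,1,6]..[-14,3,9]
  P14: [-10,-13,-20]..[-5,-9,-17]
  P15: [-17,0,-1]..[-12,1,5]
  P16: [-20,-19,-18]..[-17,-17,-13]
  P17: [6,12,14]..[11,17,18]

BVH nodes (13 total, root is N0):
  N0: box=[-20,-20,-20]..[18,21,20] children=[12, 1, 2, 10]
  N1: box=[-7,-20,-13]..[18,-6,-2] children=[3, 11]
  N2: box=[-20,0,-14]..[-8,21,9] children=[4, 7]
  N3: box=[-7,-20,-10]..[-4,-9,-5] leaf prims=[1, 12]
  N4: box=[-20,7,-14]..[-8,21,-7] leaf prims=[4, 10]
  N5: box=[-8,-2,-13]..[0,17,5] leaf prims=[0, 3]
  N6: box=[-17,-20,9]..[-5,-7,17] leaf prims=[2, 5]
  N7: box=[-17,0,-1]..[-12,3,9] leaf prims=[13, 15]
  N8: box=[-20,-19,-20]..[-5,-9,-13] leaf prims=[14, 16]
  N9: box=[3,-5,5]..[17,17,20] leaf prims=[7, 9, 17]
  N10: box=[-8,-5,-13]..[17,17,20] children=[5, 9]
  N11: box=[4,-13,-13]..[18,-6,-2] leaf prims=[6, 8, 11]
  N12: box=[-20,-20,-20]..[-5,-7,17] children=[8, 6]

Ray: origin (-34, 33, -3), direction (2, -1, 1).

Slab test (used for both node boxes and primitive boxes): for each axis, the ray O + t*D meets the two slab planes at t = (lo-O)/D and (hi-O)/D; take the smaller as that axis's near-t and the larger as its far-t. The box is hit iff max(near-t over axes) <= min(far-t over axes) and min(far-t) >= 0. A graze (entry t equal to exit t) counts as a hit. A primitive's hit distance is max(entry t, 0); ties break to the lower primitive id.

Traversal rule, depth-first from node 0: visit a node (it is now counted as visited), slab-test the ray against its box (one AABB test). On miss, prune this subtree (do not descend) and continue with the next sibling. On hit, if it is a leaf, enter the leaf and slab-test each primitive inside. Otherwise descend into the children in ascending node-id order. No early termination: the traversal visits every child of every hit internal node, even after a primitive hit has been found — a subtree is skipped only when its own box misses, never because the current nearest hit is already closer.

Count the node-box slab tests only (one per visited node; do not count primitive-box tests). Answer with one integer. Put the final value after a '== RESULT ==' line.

Walk:
N0 x:[7,26] y:[12,53] z:[-17,23] -> hit [12,23], descend [1, 2, 10, 12]
  N1 x:[27/2,26] y:[39,53] z:[-10,1] -> miss, prune
  N2 x:[7,13] y:[12,33] z:[-11,12] -> hit [12,12], descend [4, 7]
    N4 x:[7,13] y:[12,26] z:[-11,-4] -> miss, prune
    N7 x:[17/2,11] y:[30,33] z:[2,12] -> miss, prune
  N10 x:[13,51/2] y:[16,38] z:[-10,23] -> hit [16,23], descend [5, 9]
    N5 x:[13,17] y:[16,35] z:[-10,8] -> miss, prune
    N9 x:[37/2,51/2] y:[16,38] z:[8,23] -> hit [37/2,23] leaf, test {P7(miss), P9(miss), P17@t=20}
  N12 x:[7,29/2] y:[40,53] z:[-17,20] -> miss, prune

Visited [0, 1, 2, 4, 7, 10, 5, 9, 12]. Tests: 9 box, 1 leaf. Nearest: P17.

== RESULT ==
9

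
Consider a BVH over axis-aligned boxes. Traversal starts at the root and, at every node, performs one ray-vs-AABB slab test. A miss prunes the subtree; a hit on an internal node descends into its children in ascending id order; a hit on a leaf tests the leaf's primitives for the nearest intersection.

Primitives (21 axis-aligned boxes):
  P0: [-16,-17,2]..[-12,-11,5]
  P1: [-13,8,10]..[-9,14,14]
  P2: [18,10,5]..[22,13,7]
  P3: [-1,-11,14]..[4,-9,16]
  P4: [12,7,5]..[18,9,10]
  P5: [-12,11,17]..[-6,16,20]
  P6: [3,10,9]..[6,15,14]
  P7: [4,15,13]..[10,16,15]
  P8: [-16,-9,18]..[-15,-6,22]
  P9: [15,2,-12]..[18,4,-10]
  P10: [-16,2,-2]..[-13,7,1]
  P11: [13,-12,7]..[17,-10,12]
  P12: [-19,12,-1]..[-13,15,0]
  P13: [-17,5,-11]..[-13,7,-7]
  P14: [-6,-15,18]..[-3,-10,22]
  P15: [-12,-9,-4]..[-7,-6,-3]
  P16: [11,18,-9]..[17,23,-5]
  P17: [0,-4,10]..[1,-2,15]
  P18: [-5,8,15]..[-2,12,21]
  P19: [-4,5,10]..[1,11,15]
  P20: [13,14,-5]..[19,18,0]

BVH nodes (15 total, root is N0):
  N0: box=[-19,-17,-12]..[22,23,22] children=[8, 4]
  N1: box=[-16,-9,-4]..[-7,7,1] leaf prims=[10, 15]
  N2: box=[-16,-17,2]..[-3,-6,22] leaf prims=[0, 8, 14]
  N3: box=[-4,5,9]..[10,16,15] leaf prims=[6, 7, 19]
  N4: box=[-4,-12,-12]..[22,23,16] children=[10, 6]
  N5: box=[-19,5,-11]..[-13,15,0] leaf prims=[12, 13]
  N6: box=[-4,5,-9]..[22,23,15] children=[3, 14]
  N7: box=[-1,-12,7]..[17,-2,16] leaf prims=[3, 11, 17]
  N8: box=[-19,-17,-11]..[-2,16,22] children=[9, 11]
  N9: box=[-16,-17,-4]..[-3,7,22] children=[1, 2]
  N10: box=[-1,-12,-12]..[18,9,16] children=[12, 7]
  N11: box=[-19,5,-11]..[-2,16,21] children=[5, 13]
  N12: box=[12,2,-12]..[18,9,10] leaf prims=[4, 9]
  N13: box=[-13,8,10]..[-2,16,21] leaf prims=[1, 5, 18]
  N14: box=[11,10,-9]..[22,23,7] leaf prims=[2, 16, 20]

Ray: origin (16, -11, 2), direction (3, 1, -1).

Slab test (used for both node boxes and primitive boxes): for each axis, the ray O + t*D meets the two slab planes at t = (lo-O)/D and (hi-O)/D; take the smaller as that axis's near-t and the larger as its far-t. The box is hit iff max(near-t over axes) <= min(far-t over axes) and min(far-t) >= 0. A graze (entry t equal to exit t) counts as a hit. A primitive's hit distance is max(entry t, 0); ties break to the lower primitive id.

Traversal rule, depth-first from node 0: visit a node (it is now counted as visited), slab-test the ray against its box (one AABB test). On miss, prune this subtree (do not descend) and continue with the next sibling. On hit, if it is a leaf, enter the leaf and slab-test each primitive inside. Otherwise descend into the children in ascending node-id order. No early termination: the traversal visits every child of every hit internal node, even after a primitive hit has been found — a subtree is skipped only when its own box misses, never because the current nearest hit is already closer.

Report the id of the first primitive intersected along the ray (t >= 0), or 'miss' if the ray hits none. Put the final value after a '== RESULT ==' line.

Walk:
N0 x:[-35/3,2] y:[-6,34] z:[-20,14] -> hit [-6,2], descend [4, 8]
  N4 x:[-20/3,2] y:[-1,34] z:[-14,14] -> hit [-1,2], descend [6, 10]
    N6 x:[-20/3,2] y:[16,34] z:[-13,11] -> miss, prune
    N10 x:[-17/3,2/3] y:[-1,20] z:[-14,14] -> hit [-1,2/3], descend [7, 12]
      N7 x:[-17/3,1/3] y:[-1,9] z:[-14,-5] -> miss, prune
      N12 x:[-4/3,2/3] y:[13,20] z:[-8,14] -> miss, prune
  N8 x:[-35/3,-6] y:[-6,27] z:[-20,13] -> miss, prune

order=[0, 4, 6, 10, 7, 12, 8]  |boxes|=7  |leaves|=0  hit=miss

== RESULT ==
miss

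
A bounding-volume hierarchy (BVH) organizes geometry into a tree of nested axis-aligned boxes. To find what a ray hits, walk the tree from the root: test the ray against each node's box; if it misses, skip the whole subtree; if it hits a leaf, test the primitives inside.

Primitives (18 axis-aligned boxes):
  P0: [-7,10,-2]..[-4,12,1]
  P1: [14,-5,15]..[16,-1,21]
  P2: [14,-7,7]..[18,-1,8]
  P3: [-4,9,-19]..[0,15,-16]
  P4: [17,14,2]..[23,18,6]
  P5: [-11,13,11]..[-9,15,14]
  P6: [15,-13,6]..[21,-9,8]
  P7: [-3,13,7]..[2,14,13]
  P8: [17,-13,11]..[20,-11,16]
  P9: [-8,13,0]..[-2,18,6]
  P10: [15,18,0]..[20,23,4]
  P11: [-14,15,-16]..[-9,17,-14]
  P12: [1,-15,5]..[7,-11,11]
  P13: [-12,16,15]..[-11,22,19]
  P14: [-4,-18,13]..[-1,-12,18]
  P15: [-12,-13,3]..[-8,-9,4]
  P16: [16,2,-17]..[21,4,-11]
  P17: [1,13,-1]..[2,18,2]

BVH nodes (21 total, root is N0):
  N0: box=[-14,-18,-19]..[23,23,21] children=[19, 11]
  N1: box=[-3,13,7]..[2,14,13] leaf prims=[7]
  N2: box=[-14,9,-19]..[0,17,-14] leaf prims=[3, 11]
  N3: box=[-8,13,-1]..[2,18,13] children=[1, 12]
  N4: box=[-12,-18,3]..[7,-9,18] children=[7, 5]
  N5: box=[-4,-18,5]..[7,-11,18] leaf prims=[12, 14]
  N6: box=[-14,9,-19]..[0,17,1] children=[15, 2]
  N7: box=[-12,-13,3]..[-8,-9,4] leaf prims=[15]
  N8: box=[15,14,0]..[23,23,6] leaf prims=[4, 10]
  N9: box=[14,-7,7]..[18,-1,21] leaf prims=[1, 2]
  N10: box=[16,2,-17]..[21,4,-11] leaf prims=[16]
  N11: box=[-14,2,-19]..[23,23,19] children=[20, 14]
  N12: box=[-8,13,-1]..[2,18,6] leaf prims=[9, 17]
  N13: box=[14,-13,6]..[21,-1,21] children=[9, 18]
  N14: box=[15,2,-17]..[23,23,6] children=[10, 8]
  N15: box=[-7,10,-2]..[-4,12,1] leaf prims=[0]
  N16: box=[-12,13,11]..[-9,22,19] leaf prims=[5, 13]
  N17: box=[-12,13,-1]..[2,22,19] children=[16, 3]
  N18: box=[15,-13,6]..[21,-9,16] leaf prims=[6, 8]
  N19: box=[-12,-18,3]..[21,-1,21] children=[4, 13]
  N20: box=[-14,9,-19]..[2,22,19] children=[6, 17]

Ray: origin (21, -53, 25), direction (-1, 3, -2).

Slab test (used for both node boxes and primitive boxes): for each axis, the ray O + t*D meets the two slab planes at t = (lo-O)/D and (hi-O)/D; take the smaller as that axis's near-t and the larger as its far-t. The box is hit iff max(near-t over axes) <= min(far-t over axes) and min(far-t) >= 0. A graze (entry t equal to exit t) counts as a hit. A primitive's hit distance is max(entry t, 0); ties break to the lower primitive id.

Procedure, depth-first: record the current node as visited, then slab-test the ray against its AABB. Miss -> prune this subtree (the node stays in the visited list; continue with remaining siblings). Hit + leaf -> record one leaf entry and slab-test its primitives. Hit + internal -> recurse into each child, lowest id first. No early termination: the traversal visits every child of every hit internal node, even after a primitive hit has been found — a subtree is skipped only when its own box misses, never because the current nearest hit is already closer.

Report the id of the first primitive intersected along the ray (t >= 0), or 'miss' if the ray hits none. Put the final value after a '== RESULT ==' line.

Walk:
N0 x:[-2,35] y:[35/3,76/3] z:[2,22] -> hit [35/3,22], descend [11, 19]
  N11 x:[-2,35] y:[55/3,76/3] z:[3,22] -> hit [55/3,22], descend [14, 20]
    N14 x:[-2,6] y:[55/3,76/3] z:[19/2,21] -> miss, prune
    N20 x:[19,35] y:[62/3,25] z:[3,22] -> hit [62/3,22], descend [6, 17]
      N6 x:[21,35] y:[62/3,70/3] z:[12,22] -> hit [21,22], descend [2, 15]
        N2 x:[21,35] y:[62/3,70/3] z:[39/2,22] -> hit [21,22] leaf, test {P3@t=21, P11(miss)}
        N15 x:[25,28] y:[21,65/3] z:[12,27/2] -> miss, prune
      N17 x:[19,33] y:[22,25] z:[3,13] -> miss, prune
  N19 x:[0,33] y:[35/3,52/3] z:[2,11] -> miss, prune

9 AABB tests over nodes [0, 11, 14, 20, 6, 2, 15, 17, 19]; 1 leaf entered; closest P3.

== RESULT ==
3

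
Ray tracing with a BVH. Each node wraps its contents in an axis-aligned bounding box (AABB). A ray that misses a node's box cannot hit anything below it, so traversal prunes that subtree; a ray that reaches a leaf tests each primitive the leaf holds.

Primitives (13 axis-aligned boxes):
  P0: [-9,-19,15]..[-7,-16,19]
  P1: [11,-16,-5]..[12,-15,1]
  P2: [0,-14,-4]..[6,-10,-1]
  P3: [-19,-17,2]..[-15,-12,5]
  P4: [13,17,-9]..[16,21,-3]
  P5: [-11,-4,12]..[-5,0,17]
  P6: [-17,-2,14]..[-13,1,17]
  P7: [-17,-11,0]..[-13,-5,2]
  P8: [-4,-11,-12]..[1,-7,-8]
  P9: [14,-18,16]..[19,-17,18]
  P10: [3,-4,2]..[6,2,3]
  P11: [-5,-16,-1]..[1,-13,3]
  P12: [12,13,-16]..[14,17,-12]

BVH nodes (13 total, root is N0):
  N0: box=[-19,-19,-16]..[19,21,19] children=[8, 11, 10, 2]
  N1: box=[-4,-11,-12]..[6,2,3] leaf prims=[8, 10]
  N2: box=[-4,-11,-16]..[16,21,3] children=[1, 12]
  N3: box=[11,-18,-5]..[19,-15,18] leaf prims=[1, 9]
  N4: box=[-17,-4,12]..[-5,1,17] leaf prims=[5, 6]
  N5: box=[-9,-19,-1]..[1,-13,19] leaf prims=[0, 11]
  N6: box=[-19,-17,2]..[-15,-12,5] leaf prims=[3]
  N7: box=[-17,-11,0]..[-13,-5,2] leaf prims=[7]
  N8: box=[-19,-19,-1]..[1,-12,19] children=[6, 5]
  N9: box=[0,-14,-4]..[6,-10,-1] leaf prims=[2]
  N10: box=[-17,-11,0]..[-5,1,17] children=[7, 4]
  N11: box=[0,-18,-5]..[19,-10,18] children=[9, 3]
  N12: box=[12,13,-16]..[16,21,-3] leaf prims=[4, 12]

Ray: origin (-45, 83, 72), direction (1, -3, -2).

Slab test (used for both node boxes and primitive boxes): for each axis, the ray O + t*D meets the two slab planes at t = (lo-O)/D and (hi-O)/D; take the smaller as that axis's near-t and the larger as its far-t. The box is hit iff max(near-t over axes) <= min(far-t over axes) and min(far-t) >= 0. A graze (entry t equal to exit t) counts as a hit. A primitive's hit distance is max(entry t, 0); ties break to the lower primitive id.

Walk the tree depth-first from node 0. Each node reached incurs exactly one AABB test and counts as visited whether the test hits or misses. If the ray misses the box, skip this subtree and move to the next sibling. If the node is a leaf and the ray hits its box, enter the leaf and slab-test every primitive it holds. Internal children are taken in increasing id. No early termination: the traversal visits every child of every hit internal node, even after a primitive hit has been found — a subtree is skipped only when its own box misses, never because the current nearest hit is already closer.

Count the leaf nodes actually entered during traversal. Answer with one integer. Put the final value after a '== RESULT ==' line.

Traverse from the root:
N0 x:[26,64] y:[62/3,34] z:[53/2,44] -> hit [53/2,34], descend [2, 8, 10, 11]
  N2 x:[41,61] y:[62/3,94/3] z:[69/2,44] -> miss, prune
  N8 x:[26,46] y:[95/3,34] z:[53/2,73/2] -> hit [95/3,34], descend [5, 6]
    N5 x:[36,46] y:[32,34] z:[53/2,73/2] -> miss, prune
    N6 x:[26,30] y:[95/3,100/3] z:[67/2,35] -> miss, prune
  N10 x:[28,40] y:[82/3,94/3] z:[55/2,36] -> hit [28,94/3], descend [4, 7]
    N4 x:[28,40] y:[82/3,29] z:[55/2,30] -> hit [28,29] leaf, test {P5(miss), P6@t=28}
    N7 x:[28,32] y:[88/3,94/3] z:[35,36] -> miss, prune
  N11 x:[45,64] y:[31,101/3] z:[27,77/2] -> miss, prune

Visited [0, 2, 8, 5, 6, 10, 4, 7, 11]. Tests: 9 box, 1 leaf. Nearest: P6.

== RESULT ==
1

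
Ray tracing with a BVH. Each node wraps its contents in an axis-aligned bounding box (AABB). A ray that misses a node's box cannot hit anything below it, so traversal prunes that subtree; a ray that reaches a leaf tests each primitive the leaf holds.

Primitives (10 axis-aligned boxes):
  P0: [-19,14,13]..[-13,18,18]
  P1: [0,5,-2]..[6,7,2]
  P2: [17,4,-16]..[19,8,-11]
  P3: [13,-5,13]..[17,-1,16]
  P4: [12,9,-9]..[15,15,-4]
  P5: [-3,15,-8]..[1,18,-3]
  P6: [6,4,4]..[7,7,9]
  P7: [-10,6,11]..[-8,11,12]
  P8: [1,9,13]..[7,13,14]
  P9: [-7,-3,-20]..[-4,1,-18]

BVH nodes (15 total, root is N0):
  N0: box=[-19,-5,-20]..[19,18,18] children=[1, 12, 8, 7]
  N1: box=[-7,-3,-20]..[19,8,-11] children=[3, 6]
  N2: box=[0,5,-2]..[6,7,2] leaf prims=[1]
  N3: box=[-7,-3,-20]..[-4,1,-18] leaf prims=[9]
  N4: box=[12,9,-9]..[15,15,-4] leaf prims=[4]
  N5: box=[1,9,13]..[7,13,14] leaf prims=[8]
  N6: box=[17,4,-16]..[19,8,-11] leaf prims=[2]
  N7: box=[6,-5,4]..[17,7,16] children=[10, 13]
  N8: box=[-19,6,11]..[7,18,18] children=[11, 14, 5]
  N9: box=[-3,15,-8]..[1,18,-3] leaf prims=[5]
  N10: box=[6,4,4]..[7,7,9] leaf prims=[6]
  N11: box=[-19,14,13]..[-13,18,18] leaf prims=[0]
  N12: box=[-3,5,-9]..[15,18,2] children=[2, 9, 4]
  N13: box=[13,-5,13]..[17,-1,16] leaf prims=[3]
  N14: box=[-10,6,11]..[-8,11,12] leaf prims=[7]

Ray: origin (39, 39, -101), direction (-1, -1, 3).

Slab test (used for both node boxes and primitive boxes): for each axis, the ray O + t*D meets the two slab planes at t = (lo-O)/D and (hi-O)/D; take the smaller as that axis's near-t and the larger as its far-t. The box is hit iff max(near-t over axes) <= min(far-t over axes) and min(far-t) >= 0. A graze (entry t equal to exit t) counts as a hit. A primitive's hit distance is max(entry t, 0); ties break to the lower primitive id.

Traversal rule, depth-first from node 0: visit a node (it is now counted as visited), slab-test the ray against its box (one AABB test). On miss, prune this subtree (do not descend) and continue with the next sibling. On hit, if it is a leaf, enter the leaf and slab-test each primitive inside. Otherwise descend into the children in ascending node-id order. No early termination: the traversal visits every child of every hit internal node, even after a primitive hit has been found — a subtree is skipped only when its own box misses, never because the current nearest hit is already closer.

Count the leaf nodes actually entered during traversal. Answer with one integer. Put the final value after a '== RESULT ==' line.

Walk:
N0 x:[20,58] y:[21,44] z:[27,119/3] -> hit [27,119/3], descend [1, 7, 8, 12]
  N1 x:[20,46] y:[31,42] z:[27,30] -> miss, prune
  N7 x:[22,33] y:[32,44] z:[35,39] -> miss, prune
  N8 x:[32,58] y:[21,33] z:[112/3,119/3] -> miss, prune
  N12 x:[24,42] y:[21,34] z:[92/3,103/3] -> hit [92/3,34], descend [2, 4, 9]
    N2 x:[33,39] y:[32,34] z:[33,103/3] -> hit [33,34] leaf, test {P1@t=33}
    N4 x:[24,27] y:[24,30] z:[92/3,97/3] -> miss, prune
    N9 x:[38,42] y:[21,24] z:[31,98/3] -> miss, prune

Visited [0, 1, 7, 8, 12, 2, 4, 9]. Tests: 8 box, 1 leaf. Nearest: P1.

== RESULT ==
1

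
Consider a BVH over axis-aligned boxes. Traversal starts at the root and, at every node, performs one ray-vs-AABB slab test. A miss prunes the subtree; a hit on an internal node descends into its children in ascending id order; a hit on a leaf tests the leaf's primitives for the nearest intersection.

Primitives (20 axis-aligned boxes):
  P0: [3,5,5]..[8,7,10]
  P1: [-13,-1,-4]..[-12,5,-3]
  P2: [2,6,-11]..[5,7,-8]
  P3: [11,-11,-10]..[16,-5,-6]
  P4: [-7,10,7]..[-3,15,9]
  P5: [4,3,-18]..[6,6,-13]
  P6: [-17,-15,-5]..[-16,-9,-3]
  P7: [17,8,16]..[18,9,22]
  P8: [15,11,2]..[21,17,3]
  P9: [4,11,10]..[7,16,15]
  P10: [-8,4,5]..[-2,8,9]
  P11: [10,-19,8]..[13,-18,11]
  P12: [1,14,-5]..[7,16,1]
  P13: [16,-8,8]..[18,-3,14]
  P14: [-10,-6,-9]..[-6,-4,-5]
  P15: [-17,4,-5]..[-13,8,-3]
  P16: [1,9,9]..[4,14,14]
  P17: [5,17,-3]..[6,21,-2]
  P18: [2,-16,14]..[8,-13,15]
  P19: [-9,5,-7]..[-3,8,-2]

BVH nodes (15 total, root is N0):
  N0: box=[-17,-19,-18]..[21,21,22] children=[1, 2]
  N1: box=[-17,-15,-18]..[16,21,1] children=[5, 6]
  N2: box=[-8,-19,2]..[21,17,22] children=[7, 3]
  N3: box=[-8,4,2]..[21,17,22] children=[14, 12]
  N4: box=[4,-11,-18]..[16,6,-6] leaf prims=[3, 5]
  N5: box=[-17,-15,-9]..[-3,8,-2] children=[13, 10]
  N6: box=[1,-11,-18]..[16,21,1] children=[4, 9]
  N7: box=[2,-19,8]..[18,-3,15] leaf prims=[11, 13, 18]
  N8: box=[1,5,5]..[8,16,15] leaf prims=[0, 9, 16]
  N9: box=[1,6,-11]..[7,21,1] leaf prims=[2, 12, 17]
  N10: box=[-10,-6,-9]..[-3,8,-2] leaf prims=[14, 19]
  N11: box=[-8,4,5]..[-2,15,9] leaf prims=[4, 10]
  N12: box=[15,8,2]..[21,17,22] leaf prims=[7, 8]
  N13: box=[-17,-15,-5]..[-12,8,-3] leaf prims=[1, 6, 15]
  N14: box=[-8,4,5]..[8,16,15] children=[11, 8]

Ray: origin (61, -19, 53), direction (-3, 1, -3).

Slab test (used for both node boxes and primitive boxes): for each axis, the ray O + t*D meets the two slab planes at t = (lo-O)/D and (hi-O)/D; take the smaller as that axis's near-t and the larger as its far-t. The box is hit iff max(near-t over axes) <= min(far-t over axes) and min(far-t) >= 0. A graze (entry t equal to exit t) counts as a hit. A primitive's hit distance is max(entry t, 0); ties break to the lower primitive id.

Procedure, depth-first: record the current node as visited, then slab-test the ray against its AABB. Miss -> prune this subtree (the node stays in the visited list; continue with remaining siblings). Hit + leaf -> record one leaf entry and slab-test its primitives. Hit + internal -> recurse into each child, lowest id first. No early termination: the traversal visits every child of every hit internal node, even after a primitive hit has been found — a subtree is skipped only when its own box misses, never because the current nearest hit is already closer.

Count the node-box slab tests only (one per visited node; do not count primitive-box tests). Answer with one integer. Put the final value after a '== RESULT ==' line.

Trace the traversal:
N0 x:[40/3,26] y:[0,40] z:[31/3,71/3] -> hit [40/3,71/3], descend [1, 2]
  N1 x:[15,26] y:[4,40] z:[52/3,71/3] -> hit [52/3,71/3], descend [5, 6]
    N5 x:[64/3,26] y:[4,27] z:[55/3,62/3] -> miss, prune
    N6 x:[15,20] y:[8,40] z:[52/3,71/3] -> hit [52/3,20], descend [4, 9]
      N4 x:[15,19] y:[8,25] z:[59/3,71/3] -> miss, prune
      N9 x:[18,20] y:[25,40] z:[52/3,64/3] -> miss, prune
  N2 x:[40/3,23] y:[0,36] z:[31/3,17] -> hit [40/3,17], descend [3, 7]
    N3 x:[40/3,23] y:[23,36] z:[31/3,17] -> miss, prune
    N7 x:[43/3,59/3] y:[0,16] z:[38/3,15] -> hit [43/3,15] leaf, test {P11(miss), P13@t=43/3, P18(miss)}

Summary -> nodes [0, 1, 5, 6, 4, 9, 2, 3, 7]; box-tests=9; leaf-entries=1; first=P13

== RESULT ==
9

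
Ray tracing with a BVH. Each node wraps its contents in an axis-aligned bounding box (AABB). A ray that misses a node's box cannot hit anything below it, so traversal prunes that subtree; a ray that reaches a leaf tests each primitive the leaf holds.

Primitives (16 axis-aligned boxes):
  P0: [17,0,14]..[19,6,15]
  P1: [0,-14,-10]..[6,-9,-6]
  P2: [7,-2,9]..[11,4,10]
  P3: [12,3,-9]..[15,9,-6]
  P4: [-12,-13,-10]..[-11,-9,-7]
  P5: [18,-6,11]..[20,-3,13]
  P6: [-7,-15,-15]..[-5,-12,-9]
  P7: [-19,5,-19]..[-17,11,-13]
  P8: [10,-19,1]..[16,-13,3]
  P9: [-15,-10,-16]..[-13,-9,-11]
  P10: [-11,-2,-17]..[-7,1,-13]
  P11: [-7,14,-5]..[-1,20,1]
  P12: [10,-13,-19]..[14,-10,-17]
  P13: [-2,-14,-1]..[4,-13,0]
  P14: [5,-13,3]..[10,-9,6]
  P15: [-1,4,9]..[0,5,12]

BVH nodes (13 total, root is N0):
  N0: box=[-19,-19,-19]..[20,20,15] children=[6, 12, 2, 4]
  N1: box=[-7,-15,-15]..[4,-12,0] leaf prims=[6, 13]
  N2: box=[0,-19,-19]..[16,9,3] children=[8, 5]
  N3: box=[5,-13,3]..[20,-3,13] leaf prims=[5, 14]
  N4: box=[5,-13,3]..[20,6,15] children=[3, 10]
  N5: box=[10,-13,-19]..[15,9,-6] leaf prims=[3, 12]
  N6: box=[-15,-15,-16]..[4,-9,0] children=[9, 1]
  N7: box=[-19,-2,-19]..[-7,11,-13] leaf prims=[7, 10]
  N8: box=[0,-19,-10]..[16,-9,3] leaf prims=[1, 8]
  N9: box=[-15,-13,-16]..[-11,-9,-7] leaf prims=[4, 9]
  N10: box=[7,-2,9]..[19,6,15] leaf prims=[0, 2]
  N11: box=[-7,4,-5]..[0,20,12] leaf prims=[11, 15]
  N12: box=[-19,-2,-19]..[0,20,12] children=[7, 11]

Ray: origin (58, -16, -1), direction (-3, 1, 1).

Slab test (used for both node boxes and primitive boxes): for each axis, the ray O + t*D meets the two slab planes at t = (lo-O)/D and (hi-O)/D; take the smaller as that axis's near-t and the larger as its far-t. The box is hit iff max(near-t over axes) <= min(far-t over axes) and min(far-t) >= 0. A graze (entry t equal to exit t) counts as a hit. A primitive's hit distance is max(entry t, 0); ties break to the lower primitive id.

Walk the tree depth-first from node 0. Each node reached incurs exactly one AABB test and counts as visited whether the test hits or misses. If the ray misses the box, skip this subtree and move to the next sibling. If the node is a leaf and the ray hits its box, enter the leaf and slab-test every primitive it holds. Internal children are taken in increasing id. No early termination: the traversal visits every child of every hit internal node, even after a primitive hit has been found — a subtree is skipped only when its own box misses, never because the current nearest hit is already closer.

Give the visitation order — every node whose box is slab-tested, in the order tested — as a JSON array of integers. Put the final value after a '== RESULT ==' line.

Traverse from the root:
N0 x:[38/3,77/3] y:[-3,36] z:[-18,16] -> hit [38/3,16], descend [2, 4, 6, 12]
  N2 x:[14,58/3] y:[-3,25] z:[-18,4] -> miss, prune
  N4 x:[38/3,53/3] y:[3,22] z:[4,16] -> hit [38/3,16], descend [3, 10]
    N3 x:[38/3,53/3] y:[3,13] z:[4,14] -> hit [38/3,13] leaf, test {P5@t=38/3, P14(miss)}
    N10 x:[13,17] y:[14,22] z:[10,16] -> hit [14,16] leaf, test {P0(miss), P2(miss)}
  N6 x:[18,73/3] y:[1,7] z:[-15,1] -> miss, prune
  N12 x:[58/3,77/3] y:[14,36] z:[-18,13] -> miss, prune

Visited [0, 2, 4, 3, 10, 6, 12]. Tests: 7 box, 2 leaf. Nearest: P5.

== RESULT ==
[0, 2, 4, 3, 10, 6, 12]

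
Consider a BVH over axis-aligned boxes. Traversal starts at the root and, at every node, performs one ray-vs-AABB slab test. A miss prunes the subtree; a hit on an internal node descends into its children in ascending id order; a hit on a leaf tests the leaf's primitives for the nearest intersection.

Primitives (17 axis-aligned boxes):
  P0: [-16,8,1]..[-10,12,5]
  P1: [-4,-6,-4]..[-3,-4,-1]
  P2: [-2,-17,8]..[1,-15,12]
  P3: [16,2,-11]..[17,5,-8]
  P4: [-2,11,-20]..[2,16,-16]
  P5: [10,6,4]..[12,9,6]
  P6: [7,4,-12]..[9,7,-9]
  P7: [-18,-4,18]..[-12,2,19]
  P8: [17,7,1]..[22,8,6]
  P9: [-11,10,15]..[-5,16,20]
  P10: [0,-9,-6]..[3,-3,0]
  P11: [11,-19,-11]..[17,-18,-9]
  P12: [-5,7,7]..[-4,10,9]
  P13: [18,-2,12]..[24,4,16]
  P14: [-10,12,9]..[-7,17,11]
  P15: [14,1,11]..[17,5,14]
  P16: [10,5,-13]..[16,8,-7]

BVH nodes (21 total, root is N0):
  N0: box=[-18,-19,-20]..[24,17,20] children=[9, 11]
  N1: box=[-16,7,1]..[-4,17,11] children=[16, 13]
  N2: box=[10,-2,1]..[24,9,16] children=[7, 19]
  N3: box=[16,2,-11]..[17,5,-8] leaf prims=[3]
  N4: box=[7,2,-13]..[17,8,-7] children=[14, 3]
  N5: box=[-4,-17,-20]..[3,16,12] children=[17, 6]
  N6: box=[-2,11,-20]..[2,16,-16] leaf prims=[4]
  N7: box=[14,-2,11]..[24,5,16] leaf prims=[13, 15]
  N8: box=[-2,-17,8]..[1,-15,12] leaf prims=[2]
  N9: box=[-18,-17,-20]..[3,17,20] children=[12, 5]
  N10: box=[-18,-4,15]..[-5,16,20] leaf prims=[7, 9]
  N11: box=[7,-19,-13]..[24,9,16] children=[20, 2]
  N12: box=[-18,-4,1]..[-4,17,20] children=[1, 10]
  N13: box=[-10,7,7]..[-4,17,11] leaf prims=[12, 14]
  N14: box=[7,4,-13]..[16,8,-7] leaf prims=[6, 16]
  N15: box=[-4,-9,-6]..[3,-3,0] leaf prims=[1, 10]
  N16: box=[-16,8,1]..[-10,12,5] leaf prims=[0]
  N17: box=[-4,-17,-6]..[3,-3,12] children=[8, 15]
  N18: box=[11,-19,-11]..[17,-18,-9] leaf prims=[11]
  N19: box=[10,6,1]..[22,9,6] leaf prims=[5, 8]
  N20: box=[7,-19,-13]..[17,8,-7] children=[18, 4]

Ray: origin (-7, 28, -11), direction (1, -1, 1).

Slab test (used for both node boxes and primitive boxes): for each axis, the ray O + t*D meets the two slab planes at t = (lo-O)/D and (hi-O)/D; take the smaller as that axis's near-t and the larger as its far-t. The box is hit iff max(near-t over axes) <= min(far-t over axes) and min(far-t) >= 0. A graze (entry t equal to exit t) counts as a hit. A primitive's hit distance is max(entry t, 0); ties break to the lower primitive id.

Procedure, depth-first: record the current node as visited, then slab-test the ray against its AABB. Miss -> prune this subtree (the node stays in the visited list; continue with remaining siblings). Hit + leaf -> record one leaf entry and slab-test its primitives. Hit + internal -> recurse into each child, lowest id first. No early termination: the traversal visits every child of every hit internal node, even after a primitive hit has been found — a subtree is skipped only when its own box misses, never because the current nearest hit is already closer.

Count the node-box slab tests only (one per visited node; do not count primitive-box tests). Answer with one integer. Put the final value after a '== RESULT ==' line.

Trace the traversal:
N0 x:[-11,31] y:[11,47] z:[-9,31] -> hit [11,31], descend [9, 11]
  N9 x:[-11,10] y:[11,45] z:[-9,31] -> miss, prune
  N11 x:[14,31] y:[19,47] z:[-2,27] -> hit [19,27], descend [2, 20]
    N2 x:[17,31] y:[19,30] z:[12,27] -> hit [19,27], descend [7, 19]
      N7 x:[21,31] y:[23,30] z:[22,27] -> hit [23,27] leaf, test {P13@t=25, P15@t=23}
      N19 x:[17,29] y:[19,22] z:[12,17] -> miss, prune
    N20 x:[14,24] y:[20,47] z:[-2,4] -> miss, prune

Summary -> nodes [0, 9, 11, 2, 7, 19, 20]; box-tests=7; leaf-entries=1; first=P15

== RESULT ==
7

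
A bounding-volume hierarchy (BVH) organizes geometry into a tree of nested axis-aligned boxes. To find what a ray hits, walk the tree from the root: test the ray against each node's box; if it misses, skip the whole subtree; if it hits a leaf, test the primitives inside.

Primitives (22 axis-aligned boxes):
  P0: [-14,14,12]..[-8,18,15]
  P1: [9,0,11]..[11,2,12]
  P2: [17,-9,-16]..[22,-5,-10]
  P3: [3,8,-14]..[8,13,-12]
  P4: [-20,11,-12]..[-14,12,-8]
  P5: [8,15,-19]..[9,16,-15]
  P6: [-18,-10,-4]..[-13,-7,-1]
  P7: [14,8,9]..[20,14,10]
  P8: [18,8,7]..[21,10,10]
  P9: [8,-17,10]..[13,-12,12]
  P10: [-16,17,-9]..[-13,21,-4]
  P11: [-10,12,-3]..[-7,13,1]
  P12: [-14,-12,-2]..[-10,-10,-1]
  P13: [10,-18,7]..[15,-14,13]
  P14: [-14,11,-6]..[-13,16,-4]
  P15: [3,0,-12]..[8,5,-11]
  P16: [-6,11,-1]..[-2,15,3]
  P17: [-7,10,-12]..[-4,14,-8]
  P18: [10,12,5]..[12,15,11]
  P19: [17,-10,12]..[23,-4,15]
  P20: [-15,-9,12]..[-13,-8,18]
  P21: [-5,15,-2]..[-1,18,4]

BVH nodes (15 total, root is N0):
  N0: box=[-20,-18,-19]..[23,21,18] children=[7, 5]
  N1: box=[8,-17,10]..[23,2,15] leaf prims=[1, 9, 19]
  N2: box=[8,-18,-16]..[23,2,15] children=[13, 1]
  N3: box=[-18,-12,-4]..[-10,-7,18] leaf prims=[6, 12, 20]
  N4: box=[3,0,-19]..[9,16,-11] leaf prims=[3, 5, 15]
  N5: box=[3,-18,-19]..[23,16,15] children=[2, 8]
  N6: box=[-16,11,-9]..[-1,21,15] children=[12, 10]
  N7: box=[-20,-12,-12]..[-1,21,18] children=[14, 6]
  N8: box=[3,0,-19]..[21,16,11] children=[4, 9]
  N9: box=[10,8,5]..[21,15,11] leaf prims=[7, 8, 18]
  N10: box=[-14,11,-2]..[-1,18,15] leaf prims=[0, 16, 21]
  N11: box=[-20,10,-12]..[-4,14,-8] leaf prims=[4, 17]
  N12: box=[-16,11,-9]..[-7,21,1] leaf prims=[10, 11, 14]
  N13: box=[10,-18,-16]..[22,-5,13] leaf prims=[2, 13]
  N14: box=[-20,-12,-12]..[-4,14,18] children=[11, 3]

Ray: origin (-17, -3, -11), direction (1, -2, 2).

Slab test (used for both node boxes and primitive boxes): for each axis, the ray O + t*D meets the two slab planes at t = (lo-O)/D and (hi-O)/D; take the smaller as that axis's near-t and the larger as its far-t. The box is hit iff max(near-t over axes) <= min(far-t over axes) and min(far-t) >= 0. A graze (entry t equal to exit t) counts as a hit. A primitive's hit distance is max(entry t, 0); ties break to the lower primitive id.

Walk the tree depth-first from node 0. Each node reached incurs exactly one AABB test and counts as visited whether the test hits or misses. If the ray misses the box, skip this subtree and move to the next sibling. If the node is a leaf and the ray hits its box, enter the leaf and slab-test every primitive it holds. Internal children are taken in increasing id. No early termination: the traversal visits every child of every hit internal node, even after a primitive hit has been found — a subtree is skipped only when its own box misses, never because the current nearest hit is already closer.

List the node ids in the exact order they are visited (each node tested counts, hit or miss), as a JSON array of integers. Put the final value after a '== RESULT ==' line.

Walk:
N0 x:[-3,40] y:[-12,15/2] z:[-4,29/2] -> hit [-3,15/2], descend [5, 7]
  N5 x:[20,40] y:[-19/2,15/2] z:[-4,13] -> miss, prune
  N7 x:[-3,16] y:[-12,9/2] z:[-1/2,29/2] -> hit [-1/2,9/2], descend [6, 14]
    N6 x:[1,16] y:[-12,-7] z:[1,13] -> miss, prune
    N14 x:[-3,13] y:[-17/2,9/2] z:[-1/2,29/2] -> hit [-1/2,9/2], descend [3, 11]
      N3 x:[-1,7] y:[2,9/2] z:[7/2,29/2] -> hit [7/2,9/2] leaf, test {P6@t=7/2, P12@t=9/2, P20(miss)}
      N11 x:[-3,13] y:[-17/2,-13/2] z:[-1/2,3/2] -> miss, prune

Visited [0, 5, 7, 6, 14, 3, 11]. Tests: 7 box, 1 leaf. Nearest: P6.

== RESULT ==
[0, 5, 7, 6, 14, 3, 11]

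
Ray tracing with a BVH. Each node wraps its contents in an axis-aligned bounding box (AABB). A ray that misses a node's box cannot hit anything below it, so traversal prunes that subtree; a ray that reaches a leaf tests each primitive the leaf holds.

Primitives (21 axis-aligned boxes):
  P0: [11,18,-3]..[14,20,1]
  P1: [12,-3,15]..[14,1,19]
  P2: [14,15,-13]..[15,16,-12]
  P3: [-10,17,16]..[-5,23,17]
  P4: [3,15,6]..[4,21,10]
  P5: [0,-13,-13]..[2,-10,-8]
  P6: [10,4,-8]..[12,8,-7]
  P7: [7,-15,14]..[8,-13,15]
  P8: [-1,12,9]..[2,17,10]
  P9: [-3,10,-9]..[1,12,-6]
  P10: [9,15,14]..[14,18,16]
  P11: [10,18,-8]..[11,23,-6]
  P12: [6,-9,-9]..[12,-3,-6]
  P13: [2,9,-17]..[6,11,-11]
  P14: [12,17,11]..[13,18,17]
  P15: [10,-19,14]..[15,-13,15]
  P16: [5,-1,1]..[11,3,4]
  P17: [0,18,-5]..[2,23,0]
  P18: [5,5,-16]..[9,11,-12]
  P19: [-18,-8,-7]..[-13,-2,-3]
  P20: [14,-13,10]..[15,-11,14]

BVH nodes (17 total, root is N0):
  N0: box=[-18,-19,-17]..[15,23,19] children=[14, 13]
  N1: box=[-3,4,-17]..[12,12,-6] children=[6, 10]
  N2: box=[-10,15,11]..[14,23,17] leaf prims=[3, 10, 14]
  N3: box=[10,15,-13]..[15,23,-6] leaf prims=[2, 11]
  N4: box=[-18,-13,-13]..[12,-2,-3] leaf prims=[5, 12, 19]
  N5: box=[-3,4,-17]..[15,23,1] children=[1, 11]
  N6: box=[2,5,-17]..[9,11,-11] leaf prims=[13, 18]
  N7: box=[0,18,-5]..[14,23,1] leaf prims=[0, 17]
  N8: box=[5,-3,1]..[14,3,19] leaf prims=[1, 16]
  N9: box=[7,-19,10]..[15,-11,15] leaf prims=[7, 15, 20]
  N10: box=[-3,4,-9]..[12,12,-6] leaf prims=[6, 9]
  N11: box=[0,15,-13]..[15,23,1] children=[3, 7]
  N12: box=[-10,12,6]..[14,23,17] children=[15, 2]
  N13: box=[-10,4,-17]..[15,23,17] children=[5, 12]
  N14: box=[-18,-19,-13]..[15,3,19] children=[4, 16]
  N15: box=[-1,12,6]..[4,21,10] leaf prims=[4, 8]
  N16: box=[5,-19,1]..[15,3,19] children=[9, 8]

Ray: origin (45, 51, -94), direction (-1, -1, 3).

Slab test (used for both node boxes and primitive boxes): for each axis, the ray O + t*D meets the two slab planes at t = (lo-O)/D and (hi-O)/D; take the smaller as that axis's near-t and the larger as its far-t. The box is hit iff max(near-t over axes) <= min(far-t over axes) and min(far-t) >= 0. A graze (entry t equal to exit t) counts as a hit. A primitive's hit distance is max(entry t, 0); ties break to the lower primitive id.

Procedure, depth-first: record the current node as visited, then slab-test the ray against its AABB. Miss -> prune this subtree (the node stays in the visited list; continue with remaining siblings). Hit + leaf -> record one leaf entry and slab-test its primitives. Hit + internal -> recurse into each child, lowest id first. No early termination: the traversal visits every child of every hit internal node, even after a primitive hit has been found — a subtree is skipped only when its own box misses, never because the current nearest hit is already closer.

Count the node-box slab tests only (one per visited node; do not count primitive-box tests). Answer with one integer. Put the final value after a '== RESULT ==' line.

Trace the traversal:
N0 x:[30,63] y:[28,70] z:[77/3,113/3] -> hit [30,113/3], descend [13, 14]
  N13 x:[30,55] y:[28,47] z:[77/3,37] -> hit [30,37], descend [5, 12]
    N5 x:[30,48] y:[28,47] z:[77/3,95/3] -> hit [30,95/3], descend [1, 11]
      N1 x:[33,48] y:[39,47] z:[77/3,88/3] -> miss, prune
      N11 x:[30,45] y:[28,36] z:[27,95/3] -> hit [30,95/3], descend [3, 7]
        N3 x:[30,35] y:[28,36] z:[27,88/3] -> miss, prune
        N7 x:[31,45] y:[28,33] z:[89/3,95/3] -> hit [31,95/3] leaf, test {P0@t=31, P17(miss)}
    N12 x:[31,55] y:[28,39] z:[100/3,37] -> hit [100/3,37], descend [2, 15]
      N2 x:[31,55] y:[28,36] z:[35,37] -> hit [35,36] leaf, test {P3(miss), P10@t=36, P14(miss)}
      N15 x:[41,46] y:[30,39] z:[100/3,104/3] -> miss, prune
  N14 x:[30,63] y:[48,70] z:[27,113/3] -> miss, prune

Summary -> nodes [0, 13, 5, 1, 11, 3, 7, 12, 2, 15, 14]; box-tests=11; leaf-entries=2; first=P0

== RESULT ==
11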